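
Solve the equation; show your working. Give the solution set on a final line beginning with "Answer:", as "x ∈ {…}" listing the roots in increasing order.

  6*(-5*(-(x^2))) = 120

Step 1. [6*(-5*(-(x^2))) = 120] LHS = 6·(…); ÷6 both sides, so div: -5*(-(x^2)) = 20.
Step 2. [-5*(-(x^2)) = 20] leading coefficient -5: divide by -5, so div: -(x^2) = -4.
Step 3. [-(x^2) = -4] LHS negated; negate both sides. So neg: x^2 = 4.
Step 4. [x^2 = 4] √ both sides: 4 ≥ 0 gives two branches ⇒ sqrt: x = 2 or -2.

Answer: x ∈ {-2, 2}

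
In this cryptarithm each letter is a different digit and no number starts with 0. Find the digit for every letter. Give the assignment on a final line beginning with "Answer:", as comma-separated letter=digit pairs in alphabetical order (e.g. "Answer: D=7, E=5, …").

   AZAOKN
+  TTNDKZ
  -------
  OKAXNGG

Step 1. [col 1: N + Z ≡ G (mod 10)] N=9 is one option consistent with column 1 (N + Z ≡ G (mod 10), carry-in 0) — take it, so N=9.
Step 2. [col 1: N + Z ≡ G (mod 10)] no forcing yet in column 1 (carry-in 0); Z=6 is free and consistent — try it. So Z=6.
Step 3. [col 1: N + Z ≡ G (mod 10)] column 1 reads N+Z+carry(0)=G with N=9, Z=6; with digits 6,9 already taken and all letters distinct, the only value for G is 5, so G=5.
Step 4. [O] adding two 6-digit numbers gives at most 6+1 digits, and here it does — O is that final carry and must be 1. So O=1.
Step 5. [col 2: K + K ≡ G (mod 10)] no forcing yet in column 2 (carry-in 1); K=2 is free and consistent — try it. So K=2.
Step 6. [col 3: O + D ≡ N (mod 10)] in column 3 we have O+D≡N with carry-in 0; given O=1, N=9 and digits 1,2,5,6,9 already taken and all letters distinct, that pins D to 8. So D=8.
Step 7. [col 4: A + N ≡ X (mod 10)] column 4: given N=9, carry-in 0, and digits 1,2,5,6,8,9 already taken and all letters distinct, A+N≡X (mod 10) forces A=4. So A=4.
Step 8. [col 4: A + N ≡ X (mod 10)] column 4: given A=4, N=9, carry-in 0, and digits 1,2,4,5,6,8,9 already taken and all letters distinct, A+N≡X (mod 10) forces X=3, so X=3.
Step 9. [col 5: Z + T ≡ A (mod 10)] column 5 reads Z+T+carry(1)=A with Z=6, A=4; with digits 1,2,3,4,5,6,8,9 already taken and all letters distinct, the only value for T is 7 ⇒ T=7.

Answer: A=4, D=8, G=5, K=2, N=9, O=1, T=7, X=3, Z=6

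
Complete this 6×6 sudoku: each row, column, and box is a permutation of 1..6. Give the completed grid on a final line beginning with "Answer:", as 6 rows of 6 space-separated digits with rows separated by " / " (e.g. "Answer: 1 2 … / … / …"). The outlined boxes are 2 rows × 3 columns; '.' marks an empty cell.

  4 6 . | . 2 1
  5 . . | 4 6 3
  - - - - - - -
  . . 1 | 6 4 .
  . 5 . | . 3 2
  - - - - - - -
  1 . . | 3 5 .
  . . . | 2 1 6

Step 1. [r6c1∈{3}] r6c1 is down to just 3, so r6c1=3.
Step 2. [r6c2∈{4}] only 4 remains possible at r6c2. So r6c2=4.
Step 3. [r5c2∈{2}] r5c2 has the single candidate 2 ⇒ r5c2=2.
Step 4. [r4c3∈{4,6}] across row 4, 4 lands solely at r4c3. So r4c3=4.
Step 5. [r3c1∈{2}] r3c1 has the single candidate 2, so r3c1=2.
Step 6. [r3c6∈{5}] only 5 remains possible at r3c6. So r3c6=5.
Step 7. [r1c4∈{5}] r1c4 is down to just 5. So r1c4=5.
Step 8. [r1c3∈{3}] r1c3 is down to just 3 ⇒ r1c3=3.
Step 9. [r6c3∈{5}] r6c3 has the single candidate 5 ⇒ r6c3=5.
Step 10. [r2c2∈{1}] nothing but 1 survives at r2c2, so r2c2=1.
Step 11. [r5c6∈{4}] r5c6's peers cover all but 4, so r5c6=4.
Step 12. [r2c3∈{2}] nothing but 2 survives at r2c3. So r2c3=2.
Step 13. [r4c4∈{1}] r4c4's peers cover all but 1. So r4c4=1.
Step 14. [r4c1∈{6}] r4c1 is down to just 6 ⇒ r4c1=6.
Step 15. [r5c3∈{6}] nothing but 6 survives at r5c3. So r5c3=6.
Step 16. [r3c2∈{3}] only 3 remains possible at r3c2, so r3c2=3.

Answer: 4 6 3 5 2 1 / 5 1 2 4 6 3 / 2 3 1 6 4 5 / 6 5 4 1 3 2 / 1 2 6 3 5 4 / 3 4 5 2 1 6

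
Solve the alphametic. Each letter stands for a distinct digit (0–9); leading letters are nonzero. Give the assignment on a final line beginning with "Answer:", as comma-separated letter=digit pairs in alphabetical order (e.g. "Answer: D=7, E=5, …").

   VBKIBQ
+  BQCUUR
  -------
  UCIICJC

Step 1. [col 1: Q + R ≡ C (mod 10)] column 1 (Q + R ≡ C (mod 10), carry-in 0) doesn't pin C yet; pick C=0 and continue. So C=0.
Step 2. [col 1: Q + R ≡ C (mod 10)] column 1 (Q + R ≡ C (mod 10), carry-in 0) doesn't pin R yet; pick R=4 and continue ⇒ R=4.
Step 3. [U] adding two 6-digit numbers gives at most 6+1 digits, and here it does — U is that final carry and must be 1. So U=1.
Step 4. [col 1: Q + R ≡ C (mod 10)] in column 1 we have Q+R≡C with carry-in 0; given R=4, C=0 and digits 0,1,4 already taken and all letters distinct, that pins Q to 6 ⇒ Q=6.
Step 5. [col 2: B + U ≡ J (mod 10)] several values work for B in column 2 (B + U ≡ J (mod 10), carry-in 1); try B=3. So B=3.
Step 6. [col 2: B + U ≡ J (mod 10)] in column 2 we have B+U≡J with carry-in 1; given B=3, U=1 and digits 0,1,3,4,6 already taken and all letters distinct, that pins J to 5, so J=5.
Step 7. [col 3: I + U ≡ C (mod 10)] from column 3 (U=1, C=0, carry-in 0, digits 0,1,3,4,5,6 already taken and all letters distinct): I must equal 9. So I=9.
Step 8. [col 4: K + C ≡ I (mod 10)] column 4: given C=0, I=9, carry-in 1, and digits 0,1,3,4,5,6,9 already taken and all letters distinct, K+C≡I (mod 10) forces K=8 ⇒ K=8.
Step 9. [col 6: V + B ≡ C (mod 10)] in column 6 we have V+B≡C with carry-in 0; given B=3, C=0 and digits 0,1,3,4,5,6,8,9 already taken and all letters distinct, that pins V to 7, so V=7.

Answer: B=3, C=0, I=9, J=5, K=8, Q=6, R=4, U=1, V=7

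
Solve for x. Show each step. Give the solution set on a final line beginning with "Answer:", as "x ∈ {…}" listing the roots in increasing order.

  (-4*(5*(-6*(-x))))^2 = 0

Step 1. [(-4*(5*(-6*(-x))))^2 = 0] LHS squared, RHS 0 ≥ 0: apply √ (±), so sqrt: -4*(5*(-6*(-x))) = 0.
Step 2. [-4*(5*(-6*(-x))) = 0] LHS = -4·(…); ÷-4 both sides. So div: 5*(-6*(-x)) = 0.
Step 3. [5*(-6*(-x)) = 0] leading coefficient 5: divide by 5, so div: -6*(-x) = 0.
Step 4. [-6*(-x) = 0] LHS = -6·(…); ÷-6 both sides ⇒ div: -x = 0.
Step 5. [-x = 0] leading − — multiply by −1 ⇒ neg: x = 0.

Answer: x ∈ {0}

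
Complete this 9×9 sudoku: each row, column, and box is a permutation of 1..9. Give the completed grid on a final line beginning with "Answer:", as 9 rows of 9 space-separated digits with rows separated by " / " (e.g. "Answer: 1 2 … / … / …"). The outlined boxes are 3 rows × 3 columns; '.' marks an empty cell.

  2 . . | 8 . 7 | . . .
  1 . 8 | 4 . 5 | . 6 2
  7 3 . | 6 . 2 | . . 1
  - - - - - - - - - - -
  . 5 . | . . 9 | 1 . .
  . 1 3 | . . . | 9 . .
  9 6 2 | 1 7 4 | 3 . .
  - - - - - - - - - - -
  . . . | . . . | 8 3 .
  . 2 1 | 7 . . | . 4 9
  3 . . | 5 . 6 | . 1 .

Step 1. [r9c9∈{7}] r9c9's peers cover all but 7, so r9c9=7.
Step 2. [r5c6∈{8}] r5c6's peers cover all but 8. So r5c6=8.
Step 3. [r3c5∈{9}] r3c5 is down to just 9, so r3c5=9.
Step 4. [r5c4∈{2}] r5c4 is down to just 2 ⇒ r5c4=2.
Step 5. [r2c2∈{9}] only 9 remains possible at r2c2 ⇒ r2c2=9.
Step 6. [r1c2∈{4}] nothing but 4 survives at r1c2 ⇒ r1c2=4.
Step 7. [r1c7∈{5}] r1c7's peers cover all but 5, so r1c7=5.
Step 8. [r7c9∈{5,6}] across box 9, 5 lands solely at r7c9, so r7c9=5.
Step 9. [r4c1∈{4,8}] r4c1 is the only open cell in box 4 admitting 8. So r4c1=8.
Step 10. [r7c5∈{1,2,4}] row 7 places 2 nowhere but r7c5, so r7c5=2.
Step 11. [r5c1∈{4}] nothing but 4 survives at r5c1 ⇒ r5c1=4.
Step 12. [r7c3∈{4,6,7,9}] 4 has one home in row 7: r7c3 ⇒ r7c3=4.
Step 13. [r2c5∈{3}] r2c5's peers cover all but 3 ⇒ r2c5=3.
Step 14. [r5c8∈{5,7}] r5c8 is the only open cell in row 5 admitting 7 ⇒ r5c8=7.
Step 15. [r4c5∈{6}] nothing but 6 survives at r4c5 ⇒ r4c5=6.
Step 16. [r9c5∈{4,8}] across row 9, 4 lands solely at r9c5 ⇒ r9c5=4.
Step 17. [r8c1∈{5,6}] row 8 places 5 nowhere but r8c1 ⇒ r8c1=5.
Step 18. [r6c9∈{8}] r6c9's peers cover all but 8 ⇒ r6c9=8.
Step 19. [r9c7∈{2}] only 2 remains possible at r9c7 ⇒ r9c7=2.
Step 20. [r7c4∈{9}] r7c4 has the single candidate 9. So r7c4=9.
Step 21. [r4c8∈{2}] r4c8 is down to just 2, so r4c8=2.
Step 22. [r7c1∈{6}] r7c1's peers cover all but 6, so r7c1=6.
Step 23. [r4c9∈{4}] nothing but 4 survives at r4c9 ⇒ r4c9=4.
Step 24. [r3c8∈{8}] only 8 remains possible at r3c8. So r3c8=8.
Step 25. [r7c6∈{1}] r7c6 has the single candidate 1, so r7c6=1.
Step 26. [r1c8∈{9}] nothing but 9 survives at r1c8, so r1c8=9.
Step 27. [r9c3∈{9}] only 9 remains possible at r9c3 ⇒ r9c3=9.
Step 28. [r8c6∈{3}] r8c6 has the single candidate 3 ⇒ r8c6=3.
Step 29. [r1c9∈{3}] r1c9's peers cover all but 3. So r1c9=3.
Step 30. [r5c9∈{6}] nothing but 6 survives at r5c9. So r5c9=6.
Step 31. [r2c7∈{7}] r2c7 has the single candidate 7, so r2c7=7.
Step 32. [r5c5∈{5}] r5c5 has the single candidate 5, so r5c5=5.
Step 33. [r9c2∈{8}] nothing but 8 survives at r9c2 ⇒ r9c2=8.
Step 34. [r8c7∈{6}] r8c7's peers cover all but 6, so r8c7=6.
Step 35. [r1c5∈{1}] only 1 remains possible at r1c5. So r1c5=1.
Step 36. [r8c5∈{8}] nothing but 8 survives at r8c5, so r8c5=8.
Step 37. [r4c3∈{7}] nothing but 7 survives at r4c3, so r4c3=7.
Step 38. [r3c7∈{4}] nothing but 4 survives at r3c7. So r3c7=4.
Step 39. [r1c3∈{6}] only 6 remains possible at r1c3, so r1c3=6.
Step 40. [r6c8∈{5}] r6c8's peers cover all but 5. So r6c8=5.
Step 41. [r7c2∈{7}] r7c2's peers cover all but 7. So r7c2=7.
Step 42. [r4c4∈{3}] r4c4 is down to just 3, so r4c4=3.
Step 43. [r3c3∈{5}] r3c3 has the single candidate 5, so r3c3=5.

Answer: 2 4 6 8 1 7 5 9 3 / 1 9 8 4 3 5 7 6 2 / 7 3 5 6 9 2 4 8 1 / 8 5 7 3 6 9 1 2 4 / 4 1 3 2 5 8 9 7 6 / 9 6 2 1 7 4 3 5 8 / 6 7 4 9 2 1 8 3 5 / 5 2 1 7 8 3 6 4 9 / 3 8 9 5 4 6 2 1 7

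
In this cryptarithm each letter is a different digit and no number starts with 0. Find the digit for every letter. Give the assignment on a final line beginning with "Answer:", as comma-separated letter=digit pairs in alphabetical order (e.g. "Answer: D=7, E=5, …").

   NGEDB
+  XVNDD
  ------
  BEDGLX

Step 1. [col 1: B + D ≡ X (mod 10)] X=9 is one option consistent with column 1 (B + D ≡ X (mod 10), carry-in 0) — take it, so X=9.
Step 2. [col 1: B + D ≡ X (mod 10)] no forcing yet in column 1 (carry-in 0); D=8 is free and consistent — try it ⇒ D=8.
Step 3. [col 1: B + D ≡ X (mod 10)] from column 1 (D=8, X=9, carry-in 0, digits 8,9 already taken and all letters distinct): B must equal 1. So B=1.
Step 4. [col 2: D + D ≡ L (mod 10)] in column 2 we have D+D≡L with carry-in 0; given D=8 and digits 1,8,9 already taken and all letters distinct, that pins L to 6. So L=6.
Step 5. [col 3: E + N ≡ G (mod 10)] several values work for E in column 3 (E + N ≡ G (mod 10), carry-in 1); try E=4 ⇒ E=4.
Step 6. [col 3: E + N ≡ G (mod 10)] N=5 is one option consistent with column 3 (E + N ≡ G (mod 10), carry-in 1) — take it. So N=5.
Step 7. [col 3: E + N ≡ G (mod 10)] in column 3 we have E+N≡G with carry-in 1; given E=4, N=5 and digits 1,4,5,6,8,9 already taken and all letters distinct, that pins G to 0, so G=0.
Step 8. [col 4: G + V ≡ D (mod 10)] column 4 reads G+V+carry(1)=D with G=0, D=8; with digits 0,1,4,5,6,8,9 already taken and all letters distinct, the only value for V is 7 ⇒ V=7.

Answer: B=1, D=8, E=4, G=0, L=6, N=5, V=7, X=9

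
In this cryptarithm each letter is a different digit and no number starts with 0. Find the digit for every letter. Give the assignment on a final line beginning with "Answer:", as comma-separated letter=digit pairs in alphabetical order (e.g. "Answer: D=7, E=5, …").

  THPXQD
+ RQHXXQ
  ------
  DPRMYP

Step 1. [col 1: D + Q ≡ P (mod 10)] several values work for P in column 1 (D + Q ≡ P (mod 10), carry-in 0); try P=3, so P=3.
Step 2. [col 1: D + Q ≡ P (mod 10)] no forcing yet in column 1 (carry-in 0); D=9 is free and consistent — try it. So D=9.
Step 3. [col 1: D + Q ≡ P (mod 10)] from column 1 (D=9, P=3, carry-in 0, digits 3,9 already taken and all letters distinct): Q must equal 4, so Q=4.
Step 4. [col 2: Q + X ≡ Y (mod 10)] column 2 (Q + X ≡ Y (mod 10), carry-in 1) doesn't pin X yet; pick X=5 and continue. So X=5.
Step 5. [col 2: Q + X ≡ Y (mod 10)] in column 2 we have Q+X≡Y with carry-in 1; given Q=4, X=5 and digits 3,4,5,9 already taken and all letters distinct, that pins Y to 0, so Y=0.
Step 6. [col 3: X + X ≡ M (mod 10)] in column 3 we have X+X≡M with carry-in 1; given X=5 and digits 0,3,4,5,9 already taken and all letters distinct, that pins M to 1 ⇒ M=1.
Step 7. [col 4: P + H ≡ R (mod 10)] several values work for H in column 4 (P + H ≡ R (mod 10), carry-in 1); try H=8. So H=8.
Step 8. [col 4: P + H ≡ R (mod 10)] column 4: given P=3, H=8, carry-in 1, and digits 0,1,3,4,5,8,9 already taken and all letters distinct, P+H≡R (mod 10) forces R=2, so R=2.
Step 9. [col 6: T + R ≡ D (mod 10)] from column 6 (R=2, D=9, carry-in 1, digits 0,1,2,3,4,5,8,9 already taken and all letters distinct): T must equal 6 ⇒ T=6.

Answer: D=9, H=8, M=1, P=3, Q=4, R=2, T=6, X=5, Y=0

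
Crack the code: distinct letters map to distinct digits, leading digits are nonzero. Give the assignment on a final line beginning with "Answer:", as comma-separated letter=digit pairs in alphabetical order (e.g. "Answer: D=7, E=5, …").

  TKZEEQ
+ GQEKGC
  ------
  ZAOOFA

Step 1. [col 1: Q + C ≡ A (mod 10)] several values work for A in column 1 (Q + C ≡ A (mod 10), carry-in 0); try A=9, so A=9.
Step 2. [col 1: Q + C ≡ A (mod 10)] column 1 (Q + C ≡ A (mod 10), carry-in 0) doesn't pin C yet; pick C=8 and continue. So C=8.
Step 3. [col 1: Q + C ≡ A (mod 10)] column 1: given C=8, A=9, carry-in 0, and digits 8,9 already taken and all letters distinct, Q+C≡A (mod 10) forces Q=1, so Q=1.
Step 4. [col 2: E + G ≡ F (mod 10)] several values work for F in column 2 (E + G ≡ F (mod 10), carry-in 0); try F=5. So F=5.
Step 5. [col 2: E + G ≡ F (mod 10)] no forcing yet in column 2 (carry-in 0); G=2 is free and consistent — try it ⇒ G=2.
Step 6. [col 2: E + G ≡ F (mod 10)] column 2: given G=2, F=5, carry-in 0, and digits 1,2,5,8,9 already taken and all letters distinct, E+G≡F (mod 10) forces E=3, so E=3.
Step 7. [col 3: E + K ≡ O (mod 10)] column 3 (E + K ≡ O (mod 10), carry-in 0) doesn't pin K yet; pick K=7 and continue ⇒ K=7.
Step 8. [col 3: E + K ≡ O (mod 10)] in column 3 we have E+K≡O with carry-in 0; given E=3, K=7 and digits 1,2,3,5,7,8,9 already taken and all letters distinct, that pins O to 0, so O=0.
Step 9. [col 4: Z + E ≡ O (mod 10)] column 4 reads Z+E+carry(1)=O with E=3, O=0; with digits 0,1,2,3,5,7,8,9 already taken and all letters distinct, the only value for Z is 6 ⇒ Z=6.
Step 10. [col 6: T + G ≡ Z (mod 10)] from column 6 (G=2, Z=6, carry-in 0, digits 0,1,2,3,5,6,7,8,9 already taken and all letters distinct): T must equal 4. So T=4.

Answer: A=9, C=8, E=3, F=5, G=2, K=7, O=0, Q=1, T=4, Z=6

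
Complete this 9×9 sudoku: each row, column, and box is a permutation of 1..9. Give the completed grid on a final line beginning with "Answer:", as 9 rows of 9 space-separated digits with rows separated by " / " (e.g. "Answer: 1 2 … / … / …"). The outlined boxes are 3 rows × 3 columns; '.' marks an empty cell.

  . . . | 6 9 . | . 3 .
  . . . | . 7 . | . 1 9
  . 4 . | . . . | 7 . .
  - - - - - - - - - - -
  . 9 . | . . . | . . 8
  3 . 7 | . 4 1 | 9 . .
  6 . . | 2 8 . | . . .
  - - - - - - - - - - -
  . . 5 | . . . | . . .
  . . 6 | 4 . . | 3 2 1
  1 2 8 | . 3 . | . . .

Step 1. [r5c4∈{5}] r5c4 has the single candidate 5, so r5c4=5.
Step 2. [r8c6∈{5,7,8,9}] row 8 places 8 nowhere but r8c6 ⇒ r8c6=8.
Step 3. [r7c1∈{4,7,9}] 4 has one home in box 7: r7c1, so r7c1=4.
Step 4. [r5c8∈{6}] r5c8 has the single candidate 6 ⇒ r5c8=6.
Step 5. [r3c9∈{2,5,6}] row 3 places 6 nowhere but r3c9, so r3c9=6.
Step 6. [r7c9∈{7}] only 7 remains possible at r7c9, so r7c9=7.
Step 7. [r6c6∈{3,7,9}] row 6 places 9 nowhere but r6c6. So r6c6=9.
Step 8. [r3c3∈{1,2,3,9}] r3c3 is the only open cell in col 3 admitting 9. So r3c3=9.
Step 9. [r2c3∈{2,3}] in col 3, 3 fits only at r2c3, so r2c3=3.
Step 10. [r2c4∈{8}] r2c4 has the single candidate 8. So r2c4=8.
Step 11. [r6c8∈{4,5,7}] across row 6, 7 lands solely at r6c8 ⇒ r6c8=7.
Step 12. [r4c5∈{6}] r4c5 has the single candidate 6, so r4c5=6.
Step 13. [r8c2∈{7}] only 7 remains possible at r8c2, so r8c2=7.
Step 14. [r1c1∈{2,5,7,8}] in row 1, 7 fits only at r1c1. So r1c1=7.
Step 15. [r3c1∈{2,5,8}] 8 has one home in col 1: r3c1. So r3c1=8.
Step 16. [r3c8∈{5}] r3c8 has the single candidate 5 ⇒ r3c8=5.
Step 17. [r4c8∈{4}] r4c8 has the single candidate 4 ⇒ r4c8=4.
Step 18. [r1c7∈{2,4,8}] row 1 places 8 nowhere but r1c7, so r1c7=8.
Step 19. [r7c7∈{6}] r7c7 has the single candidate 6, so r7c7=6.
Step 20. [r7c6∈{2}] nothing but 2 survives at r7c6. So r7c6=2.
Step 21. [r5c9∈{2}] r5c9 is down to just 2, so r5c9=2.
Step 22. [r1c9∈{4}] only 4 remains possible at r1c9 ⇒ r1c9=4.
Step 23. [r1c3∈{1,2}] r1c3 is the only open cell in row 1 admitting 2, so r1c3=2.
Step 24. [r2c1∈{5}] r2c1's peers cover all but 5. So r2c1=5.
Step 25. [r4c7∈{1,5}] r4c7 is the only open cell in row 4 admitting 5 ⇒ r4c7=5.
Step 26. [r7c5∈{1}] r7c5 is down to just 1. So r7c5=1.
Step 27. [r6c7∈{1}] r6c7 is down to just 1, so r6c7=1.
Step 28. [r9c6∈{5,6,7}] row 9 places 6 nowhere but r9c6, so r9c6=6.
Step 29. [r9c4∈{7,9}] row 9 places 7 nowhere but r9c4, so r9c4=7.
Step 30. [r4c4∈{3}] r4c4 is down to just 3. So r4c4=3.
Step 31. [r7c8∈{8,9}] across row 7, 8 lands solely at r7c8, so r7c8=8.
Step 32. [r3c4∈{1}] nothing but 1 survives at r3c4, so r3c4=1.
Step 33. [r2c7∈{2}] only 2 remains possible at r2c7, so r2c7=2.
Step 34. [r8c5∈{5}] r8c5's peers cover all but 5. So r8c5=5.
Step 35. [r6c2∈{5}] r6c2's peers cover all but 5. So r6c2=5.
Step 36. [r9c8∈{9}] r9c8's peers cover all but 9, so r9c8=9.
Step 37. [r9c9∈{5}] only 5 remains possible at r9c9. So r9c9=5.
Step 38. [r6c3∈{4}] r6c3 has the single candidate 4 ⇒ r6c3=4.
Step 39. [r1c6∈{5}] r1c6 is down to just 5 ⇒ r1c6=5.
Step 40. [r5c2∈{8}] only 8 remains possible at r5c2 ⇒ r5c2=8.
Step 41. [r4c1∈{2}] only 2 remains possible at r4c1, so r4c1=2.
Step 42. [r7c4∈{9}] r7c4's peers cover all but 9 ⇒ r7c4=9.
Step 43. [r3c5∈{2}] nothing but 2 survives at r3c5. So r3c5=2.
Step 44. [r7c2∈{3}] nothing but 3 survives at r7c2, so r7c2=3.
Step 45. [r3c6∈{3}] r3c6's peers cover all but 3, so r3c6=3.
Step 46. [r8c1∈{9}] r8c1 is down to just 9, so r8c1=9.
Step 47. [r6c9∈{3}] r6c9's peers cover all but 3. So r6c9=3.
Step 48. [r4c6∈{7}] r4c6 is down to just 7, so r4c6=7.
Step 49. [r2c2∈{6}] nothing but 6 survives at r2c2 ⇒ r2c2=6.
Step 50. [r2c6∈{4}] nothing but 4 survives at r2c6, so r2c6=4.
Step 51. [r4c3∈{1}] only 1 remains possible at r4c3. So r4c3=1.
Step 52. [r9c7∈{4}] r9c7 has the single candidate 4. So r9c7=4.
Step 53. [r1c2∈{1}] r1c2 has the single candidate 1 ⇒ r1c2=1.

Answer: 7 1 2 6 9 5 8 3 4 / 5 6 3 8 7 4 2 1 9 / 8 4 9 1 2 3 7 5 6 / 2 9 1 3 6 7 5 4 8 / 3 8 7 5 4 1 9 6 2 / 6 5 4 2 8 9 1 7 3 / 4 3 5 9 1 2 6 8 7 / 9 7 6 4 5 8 3 2 1 / 1 2 8 7 3 6 4 9 5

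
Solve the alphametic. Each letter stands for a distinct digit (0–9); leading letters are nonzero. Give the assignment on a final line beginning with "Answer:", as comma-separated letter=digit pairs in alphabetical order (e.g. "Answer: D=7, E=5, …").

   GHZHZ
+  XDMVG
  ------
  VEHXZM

Step 1. [col 1: Z + G ≡ M (mod 10)] column 1 (Z + G ≡ M (mod 10), carry-in 0) doesn't pin G yet; pick G=9 and continue ⇒ G=9.
Step 2. [col 1: Z + G ≡ M (mod 10)] several values work for Z in column 1 (Z + G ≡ M (mod 10), carry-in 0); try Z=4 ⇒ Z=4.
Step 3. [V] adding two 5-digit numbers gives at most 5+1 digits, and here it does — V is that final carry and must be 1. So V=1.
Step 4. [col 1: Z + G ≡ M (mod 10)] in column 1 we have Z+G≡M with carry-in 0; given Z=4, G=9 and digits 1,4,9 already taken and all letters distinct, that pins M to 3, so M=3.
Step 5. [col 2: H + V ≡ Z (mod 10)] in column 2 we have H+V≡Z with carry-in 1; given V=1, Z=4 and digits 1,3,4,9 already taken and all letters distinct, that pins H to 2. So H=2.
Step 6. [col 3: Z + M ≡ X (mod 10)] column 3 reads Z+M+carry(0)=X with Z=4, M=3; with digits 1,2,3,4,9 already taken and all letters distinct, the only value for X is 7. So X=7.
Step 7. [col 4: H + D ≡ H (mod 10)] in column 4 we have H+D≡H with carry-in 0; given H=2 and digits 1,2,3,4,7,9 already taken and all letters distinct, that pins D to 0. So D=0.
Step 8. [col 5: G + X ≡ E (mod 10)] column 5: given G=9, X=7, carry-in 0, and digits 0,1,2,3,4,7,9 already taken and all letters distinct, G+X≡E (mod 10) forces E=6, so E=6.

Answer: D=0, E=6, G=9, H=2, M=3, V=1, X=7, Z=4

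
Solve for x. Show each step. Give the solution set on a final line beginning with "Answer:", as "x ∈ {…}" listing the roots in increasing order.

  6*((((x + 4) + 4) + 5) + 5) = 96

Step 1. [6*((((x + 4) + 4) + 5) + 5) = 96] 6 out front; divide by 6, so div: (((x + 4) + 4) + 5) + 5 = 16.
Step 2. [(((x + 4) + 4) + 5) + 5 = 16] 5 comes off first (subtract 5) ⇒ sub: ((x + 4) + 4) + 5 = 11.
Step 3. [((x + 4) + 4) + 5 = 11] peel the +5: subtract 5 from each side. So sub: (x + 4) + 4 = 6.
Step 4. [(x + 4) + 4 = 6] peel the +4: subtract 4 from each side ⇒ sub: x + 4 = 2.
Step 5. [x + 4 = 2] 4 comes off first (subtract 4) ⇒ sub: x = -2.

Answer: x ∈ {-2}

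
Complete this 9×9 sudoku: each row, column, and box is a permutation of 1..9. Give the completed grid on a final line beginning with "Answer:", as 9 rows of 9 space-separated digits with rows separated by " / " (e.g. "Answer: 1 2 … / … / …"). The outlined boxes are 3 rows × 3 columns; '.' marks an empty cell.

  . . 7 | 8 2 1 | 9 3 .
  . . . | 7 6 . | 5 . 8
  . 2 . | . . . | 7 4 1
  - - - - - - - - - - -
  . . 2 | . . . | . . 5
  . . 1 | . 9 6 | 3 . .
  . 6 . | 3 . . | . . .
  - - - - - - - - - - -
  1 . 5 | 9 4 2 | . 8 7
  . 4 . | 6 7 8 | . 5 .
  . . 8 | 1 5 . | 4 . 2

Step 1. [r1c1∈{4,5,6}] 4 has one home in row 1: r1c1, so r1c1=4.
Step 2. [r3c1∈{3,5,6,8,9}] r3c1 is the only open cell in row 3 admitting 8, so r3c1=8.
Step 3. [r7c2∈{3}] only 3 remains possible at r7c2, so r7c2=3.
Step 4. [r8c3∈{9}] r8c3 has the single candidate 9, so r8c3=9.
Step 5. [r2c6∈{3,4,9}] 4 has one home in row 2: r2c6. So r2c6=4.
Step 6. [r6c7∈{1,2,8}] in col 7, 2 fits only at r6c7, so r6c7=2.
Step 7. [r6c9∈{4,9}] 9 has one home in col 9: r6c9. So r6c9=9.
Step 8. [r5c8∈{7}] only 7 remains possible at r5c8 ⇒ r5c8=7.
Step 9. [r4c7∈{1,6,8}] across col 7, 8 lands solely at r4c7 ⇒ r4c7=8.
Step 10. [r5c1∈{5}] r5c1 has the single candidate 5. So r5c1=5.
Step 11. [r6c1∈{7}] r6c1 has the single candidate 7. So r6c1=7.
Step 12. [r4c1∈{3,9}] in row 4, 3 fits only at r4c1 ⇒ r4c1=3.
Step 13. [r6c8∈{1}] nothing but 1 survives at r6c8. So r6c8=1.
Step 14. [r3c6∈{3,5,9}] row 3 places 9 nowhere but r3c6. So r3c6=9.
Step 15. [r9c1∈{6}] r9c1 has the single candidate 6, so r9c1=6.
Step 16. [r2c3∈{3}] r2c3 has the single candidate 3. So r2c3=3.
Step 17. [r4c4∈{4}] nothing but 4 survives at r4c4 ⇒ r4c4=4.
Step 18. [r2c2∈{1,9}] across row 2, 1 lands solely at r2c2, so r2c2=1.
Step 19. [r1c2∈{5}] r1c2's peers cover all but 5 ⇒ r1c2=5.
Step 20. [r4c5∈{1}] r4c5 has the single candidate 1. So r4c5=1.
Step 21. [r2c8∈{2}] nothing but 2 survives at r2c8. So r2c8=2.
Step 22. [r8c9∈{3}] r8c9's peers cover all but 3. So r8c9=3.
Step 23. [r3c5∈{3}] nothing but 3 survives at r3c5 ⇒ r3c5=3.
Step 24. [r1c9∈{6}] only 6 remains possible at r1c9, so r1c9=6.
Step 25. [r5c4∈{2}] nothing but 2 survives at r5c4 ⇒ r5c4=2.
Step 26. [r4c2∈{9}] r4c2's peers cover all but 9. So r4c2=9.
Step 27. [r4c6∈{7}] r4c6 is down to just 7, so r4c6=7.
Step 28. [r6c5∈{8}] r6c5 is down to just 8. So r6c5=8.
Step 29. [r3c3∈{6}] r3c3 has the single candidate 6 ⇒ r3c3=6.
Step 30. [r9c6∈{3}] r9c6 is down to just 3, so r9c6=3.
Step 31. [r8c1∈{2}] only 2 remains possible at r8c1. So r8c1=2.
Step 32. [r9c8∈{9}] r9c8's peers cover all but 9 ⇒ r9c8=9.
Step 33. [r2c1∈{9}] r2c1's peers cover all but 9, so r2c1=9.
Step 34. [r7c7∈{6}] r7c7's peers cover all but 6. So r7c7=6.
Step 35. [r4c8∈{6}] nothing but 6 survives at r4c8. So r4c8=6.
Step 36. [r8c7∈{1}] r8c7's peers cover all but 1. So r8c7=1.
Step 37. [r3c4∈{5}] r3c4 is down to just 5. So r3c4=5.
Step 38. [r5c9∈{4}] r5c9's peers cover all but 4 ⇒ r5c9=4.
Step 39. [r6c6∈{5}] r6c6 has the single candidate 5, so r6c6=5.
Step 40. [r9c2∈{7}] r9c2 is down to just 7. So r9c2=7.
Step 41. [r6c3∈{4}] r6c3 has the single candidate 4, so r6c3=4.
Step 42. [r5c2∈{8}] r5c2 is down to just 8 ⇒ r5c2=8.

Answer: 4 5 7 8 2 1 9 3 6 / 9 1 3 7 6 4 5 2 8 / 8 2 6 5 3 9 7 4 1 / 3 9 2 4 1 7 8 6 5 / 5 8 1 2 9 6 3 7 4 / 7 6 4 3 8 5 2 1 9 / 1 3 5 9 4 2 6 8 7 / 2 4 9 6 7 8 1 5 3 / 6 7 8 1 5 3 4 9 2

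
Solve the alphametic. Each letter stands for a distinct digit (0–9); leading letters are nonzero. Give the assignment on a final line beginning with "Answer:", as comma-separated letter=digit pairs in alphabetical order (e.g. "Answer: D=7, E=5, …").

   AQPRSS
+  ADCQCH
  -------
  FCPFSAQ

Step 1. [col 1: S + H ≡ Q (mod 10)] column 1 (S + H ≡ Q (mod 10), carry-in 0) doesn't pin Q yet; pick Q=5 and continue, so Q=5.
Step 2. [col 1: S + H ≡ Q (mod 10)] several values work for H in column 1 (S + H ≡ Q (mod 10), carry-in 0); try H=2, so H=2.
Step 3. [col 1: S + H ≡ Q (mod 10)] column 1: given H=2, Q=5, carry-in 0, and digits 2,5 already taken and all letters distinct, S+H≡Q (mod 10) forces S=3 ⇒ S=3.
Step 4. [col 2: S + C ≡ A (mod 10)] C=4 is one option consistent with column 2 (S + C ≡ A (mod 10), carry-in 0) — take it, so C=4.
Step 5. [F] F is the leading digit of a 7-digit sum of two 6-digit numbers; the final carry is exactly 1 ⇒ F=1.
Step 6. [col 2: S + C ≡ A (mod 10)] from column 2 (S=3, C=4, carry-in 0, digits 1,2,3,4,5 already taken and all letters distinct): A must equal 7, so A=7.
Step 7. [col 3: R + Q ≡ S (mod 10)] in column 3 we have R+Q≡S with carry-in 0; given Q=5, S=3 and digits 1,2,3,4,5,7 already taken and all letters distinct, that pins R to 8 ⇒ R=8.
Step 8. [col 4: P + C ≡ F (mod 10)] in column 4 we have P+C≡F with carry-in 1; given C=4, F=1 and digits 1,2,3,4,5,7,8 already taken and all letters distinct, that pins P to 6 ⇒ P=6.
Step 9. [col 5: Q + D ≡ P (mod 10)] in column 5 we have Q+D≡P with carry-in 1; given Q=5, P=6 and digits 1,2,3,4,5,6,7,8 already taken and all letters distinct, that pins D to 0 ⇒ D=0.

Answer: A=7, C=4, D=0, F=1, H=2, P=6, Q=5, R=8, S=3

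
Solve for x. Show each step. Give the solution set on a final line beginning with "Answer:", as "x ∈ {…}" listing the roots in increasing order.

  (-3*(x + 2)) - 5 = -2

Step 1. [(-3*(x + 2)) - 5 = -2] -5 is outermost — add 5 both sides. So sub: -3*(x + 2) = 3.
Step 2. [-3*(x + 2) = 3] LHS = -3·(…); ÷-3 both sides, so div: x + 2 = -1.
Step 3. [x + 2 = -1] +2 is outermost — subtract 2 both sides. So sub: x = -3.

Answer: x ∈ {-3}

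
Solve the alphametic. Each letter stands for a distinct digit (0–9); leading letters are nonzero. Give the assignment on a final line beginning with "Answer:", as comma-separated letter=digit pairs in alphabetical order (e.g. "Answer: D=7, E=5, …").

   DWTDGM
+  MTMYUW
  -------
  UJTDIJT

Step 1. [U] the sum has 7 digits but both addends have 6; that extra leading digit U is the final carry, namely 1 ⇒ U=1.
Step 2. [col 1: M + W ≡ T (mod 10)] several values work for M in column 1 (M + W ≡ T (mod 10), carry-in 0); try M=8 ⇒ M=8.
Step 3. [col 1: M + W ≡ T (mod 10)] T=7 is one option consistent with column 1 (M + W ≡ T (mod 10), carry-in 0) — take it. So T=7.
Step 4. [col 1: M + W ≡ T (mod 10)] in column 1 we have M+W≡T with carry-in 0; given M=8, T=7 and digits 1,7,8 already taken and all letters distinct, that pins W to 9. So W=9.
Step 5. [col 2: G + U ≡ J (mod 10)] column 2 (G + U ≡ J (mod 10), carry-in 1) doesn't pin G yet; pick G=3 and continue ⇒ G=3.
Step 6. [col 2: G + U ≡ J (mod 10)] column 2: given G=3, U=1, carry-in 1, and digits 1,3,7,8,9 already taken and all letters distinct, G+U≡J (mod 10) forces J=5 ⇒ J=5.
Step 7. [col 3: D + Y ≡ I (mod 10)] no forcing yet in column 3 (carry-in 0); I=0 is free and consistent — try it ⇒ I=0.
Step 8. [col 3: D + Y ≡ I (mod 10)] no forcing yet in column 3 (carry-in 0); Y=4 is free and consistent — try it ⇒ Y=4.
Step 9. [col 3: D + Y ≡ I (mod 10)] column 3: given Y=4, I=0, carry-in 0, and digits 0,1,3,4,5,7,8,9 already taken and all letters distinct, D+Y≡I (mod 10) forces D=6, so D=6.

Answer: D=6, G=3, I=0, J=5, M=8, T=7, U=1, W=9, Y=4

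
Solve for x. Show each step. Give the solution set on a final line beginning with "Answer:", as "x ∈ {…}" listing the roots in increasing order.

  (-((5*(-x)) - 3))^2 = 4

Step 1. [(-((5*(-x)) - 3))^2 = 4] √ both sides: 4 ≥ 0 gives two branches. So sqrt: -((5*(-x)) - 3) = 2 or -2.
Step 2. [-((5*(-x)) - 3) = 2 or -2] LHS negated; negate both sides ⇒ neg: (5*(-x)) - 3 = -2 or 2.
Step 3. [(5*(-x)) - 3 = -2 or 2] peel the -3: add 3 from each side. So sub: 5*(-x) = 1 or 5.
Step 4. [5*(-x) = 1 or 5] LHS = 5·(…); ÷5 both sides. So div: -x = 1/5 or 1.
Step 5. [-x = 1/5 or 1] flip signs both sides. So neg: x = -1/5 or -1.

Answer: x ∈ {-1, -1/5}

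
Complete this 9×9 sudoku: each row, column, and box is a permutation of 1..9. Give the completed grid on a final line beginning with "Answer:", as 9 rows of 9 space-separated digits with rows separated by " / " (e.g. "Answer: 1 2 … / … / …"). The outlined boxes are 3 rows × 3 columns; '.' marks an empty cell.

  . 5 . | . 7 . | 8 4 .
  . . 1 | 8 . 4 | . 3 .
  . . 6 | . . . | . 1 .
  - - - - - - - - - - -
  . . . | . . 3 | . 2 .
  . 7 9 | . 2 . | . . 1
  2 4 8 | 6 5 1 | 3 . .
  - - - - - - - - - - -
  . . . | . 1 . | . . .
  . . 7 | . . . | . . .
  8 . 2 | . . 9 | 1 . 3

Step 1. [r7c6∈{2,5,6,7,8}] col 6 places 7 nowhere but r7c6 ⇒ r7c6=7.
Step 2. [r7c3∈{3,4,5}] across col 3, 4 lands solely at r7c3. So r7c3=4.
Step 3. [r9c2∈{6}] r9c2 has the single candidate 6, so r9c2=6.
Step 4. [r5c1∈{3,5,6}] row 5 places 3 nowhere but r5c1 ⇒ r5c1=3.
Step 5. [r1c1∈{9}] only 9 remains possible at r1c1, so r1c1=9.
Step 6. [r7c1∈{5}] r7c1 is down to just 5. So r7c1=5.
Step 7. [r5c4∈{4}] only 4 remains possible at r5c4. So r5c4=4.
Step 8. [r9c4∈{5}] only 5 remains possible at r9c4 ⇒ r9c4=5.
Step 9. [r4c1∈{1,6}] in col 1, 6 fits only at r4c1, so r4c1=6.
Step 10. [r3c6∈{2,5}] r3c6 is the only open cell in col 6 admitting 5, so r3c6=5.
Step 11. [r5c6∈{8}] only 8 remains possible at r5c6 ⇒ r5c6=8.
Step 12. [r4c9∈{4,5,7,8,9}] row 4 places 8 nowhere but r4c9, so r4c9=8.
Step 13. [r8c9∈{2,4,5,6,9}] in col 9, 4 fits only at r8c9 ⇒ r8c9=4.
Step 14. [r2c9∈{2,5,6,7,9}] col 9 places 5 nowhere but r2c9, so r2c9=5.
Step 15. [r4c5∈{9}] r4c5 has the single candidate 9, so r4c5=9.
Step 16. [r2c7∈{2,6,7,9}] row 2 places 9 nowhere but r2c7 ⇒ r2c7=9.
Step 17. [r3c5∈{3}] only 3 remains possible at r3c5 ⇒ r3c5=3.
Step 18. [r7c8∈{6,8,9}] in row 7, 8 fits only at r7c8. So r7c8=8.
Step 19. [r1c9∈{2,6}] r1c9 is the only open cell in box 3 admitting 6 ⇒ r1c9=6.
Step 20. [r8c6∈{2,6}] in col 6, 6 fits only at r8c6 ⇒ r8c6=6.
Step 21. [r7c7∈{2,6}] row 7 places 6 nowhere but r7c7. So r7c7=6.
Step 22. [r5c7∈{5}] r5c7's peers cover all but 5. So r5c7=5.
Step 23. [r8c7∈{2}] r8c7 is down to just 2, so r8c7=2.
Step 24. [r3c7∈{7}] r3c7's peers cover all but 7. So r3c7=7.
Step 25. [r7c4∈{2,3}] across row 7, 2 lands solely at r7c4 ⇒ r7c4=2.
Step 26. [r7c9∈{9}] nothing but 9 survives at r7c9. So r7c9=9.
Step 27. [r8c2∈{1,3,9}] r8c2 is the only open cell in row 8 admitting 9, so r8c2=9.
Step 28. [r9c8∈{7}] nothing but 7 survives at r9c8. So r9c8=7.
Step 29. [r3c9∈{2}] only 2 remains possible at r3c9, so r3c9=2.
Step 30. [r1c4∈{1}] r1c4's peers cover all but 1, so r1c4=1.
Step 31. [r5c8∈{6}] r5c8 is down to just 6 ⇒ r5c8=6.
Step 32. [r4c7∈{4}] only 4 remains possible at r4c7, so r4c7=4.
Step 33. [r1c6∈{2}] r1c6's peers cover all but 2, so r1c6=2.
Step 34. [r8c5∈{8}] only 8 remains possible at r8c5, so r8c5=8.
Step 35. [r6c8∈{9}] only 9 remains possible at r6c8 ⇒ r6c8=9.
Step 36. [r9c5∈{4}] r9c5's peers cover all but 4, so r9c5=4.
Step 37. [r2c5∈{6}] r2c5 is down to just 6. So r2c5=6.
Step 38. [r3c1∈{4}] r3c1 has the single candidate 4 ⇒ r3c1=4.
Step 39. [r6c9∈{7}] r6c9's peers cover all but 7. So r6c9=7.
Step 40. [r8c4∈{3}] r8c4 has the single candidate 3 ⇒ r8c4=3.
Step 41. [r1c3∈{3}] r1c3 is down to just 3 ⇒ r1c3=3.
Step 42. [r3c4∈{9}] r3c4 is down to just 9, so r3c4=9.
Step 43. [r2c1∈{7}] only 7 remains possible at r2c1, so r2c1=7.
Step 44. [r7c2∈{3}] r7c2 has the single candidate 3, so r7c2=3.
Step 45. [r4c4∈{7}] r4c4 has the single candidate 7, so r4c4=7.
Step 46. [r8c1∈{1}] nothing but 1 survives at r8c1 ⇒ r8c1=1.
Step 47. [r2c2∈{2}] nothing but 2 survives at r2c2 ⇒ r2c2=2.
Step 48. [r3c2∈{8}] r3c2 is down to just 8. So r3c2=8.
Step 49. [r4c3∈{5}] r4c3's peers cover all but 5, so r4c3=5.
Step 50. [r4c2∈{1}] r4c2 has the single candidate 1, so r4c2=1.
Step 51. [r8c8∈{5}] nothing but 5 survives at r8c8. So r8c8=5.

Answer: 9 5 3 1 7 2 8 4 6 / 7 2 1 8 6 4 9 3 5 / 4 8 6 9 3 5 7 1 2 / 6 1 5 7 9 3 4 2 8 / 3 7 9 4 2 8 5 6 1 / 2 4 8 6 5 1 3 9 7 / 5 3 4 2 1 7 6 8 9 / 1 9 7 3 8 6 2 5 4 / 8 6 2 5 4 9 1 7 3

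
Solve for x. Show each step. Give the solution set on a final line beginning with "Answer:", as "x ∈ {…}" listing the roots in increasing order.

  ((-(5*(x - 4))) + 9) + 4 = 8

Step 1. [((-(5*(x - 4))) + 9) + 4 = 8] subtract 4: x sits inside (… + 4), so sub: (-(5*(x - 4))) + 9 = 4.
Step 2. [(-(5*(x - 4))) + 9 = 4] the outer +9 inverts by subtracting 9, so sub: -(5*(x - 4)) = -5.
Step 3. [-(5*(x - 4)) = -5] flip signs both sides ⇒ neg: 5*(x - 4) = 5.
Step 4. [5*(x - 4) = 5] divide by the outer 5, so div: x - 4 = 1.
Step 5. [x - 4 = 1] -4 is outermost — add 4 both sides. So sub: x = 5.

Answer: x ∈ {5}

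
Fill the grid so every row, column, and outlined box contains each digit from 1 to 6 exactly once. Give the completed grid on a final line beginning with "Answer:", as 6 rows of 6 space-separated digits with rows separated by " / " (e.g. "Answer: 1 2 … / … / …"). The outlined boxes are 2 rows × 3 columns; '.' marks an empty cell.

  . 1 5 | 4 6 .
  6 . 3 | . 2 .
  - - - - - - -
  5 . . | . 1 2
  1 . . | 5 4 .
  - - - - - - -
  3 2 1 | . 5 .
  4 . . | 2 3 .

Step 1. [r6c3∈{6}] r6c3 has the single candidate 6, so r6c3=6.
Step 2. [r3c4∈{3,6}] in col 4, 3 fits only at r3c4 ⇒ r3c4=3.
Step 3. [r3c2∈{4,6}] r3c2 is the only open cell in row 3 admitting 6. So r3c2=6.
Step 4. [r2c4∈{1}] r2c4 is down to just 1 ⇒ r2c4=1.
Step 5. [r5c4∈{6}] r5c4's peers cover all but 6, so r5c4=6.
Step 6. [r4c2∈{3}] r4c2 is down to just 3. So r4c2=3.
Step 7. [r4c6∈{6}] r4c6's peers cover all but 6. So r4c6=6.
Step 8. [r3c3∈{4}] nothing but 4 survives at r3c3 ⇒ r3c3=4.
Step 9. [r4c3∈{2}] r4c3's peers cover all but 2. So r4c3=2.
Step 10. [r6c6∈{1}] r6c6 has the single candidate 1 ⇒ r6c6=1.
Step 11. [r5c6∈{4}] nothing but 4 survives at r5c6, so r5c6=4.
Step 12. [r6c2∈{5}] r6c2 is down to just 5. So r6c2=5.
Step 13. [r2c2∈{4}] only 4 remains possible at r2c2. So r2c2=4.
Step 14. [r1c1∈{2}] r1c1 has the single candidate 2 ⇒ r1c1=2.
Step 15. [r2c6∈{5}] only 5 remains possible at r2c6. So r2c6=5.
Step 16. [r1c6∈{3}] only 3 remains possible at r1c6. So r1c6=3.

Answer: 2 1 5 4 6 3 / 6 4 3 1 2 5 / 5 6 4 3 1 2 / 1 3 2 5 4 6 / 3 2 1 6 5 4 / 4 5 6 2 3 1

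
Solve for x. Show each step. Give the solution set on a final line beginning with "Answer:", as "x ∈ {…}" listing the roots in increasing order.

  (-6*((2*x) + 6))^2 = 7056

Step 1. [(-6*((2*x) + 6))^2 = 7056] √ both sides: 7056 ≥ 0 gives two branches, so sqrt: -6*((2*x) + 6) = 84 or -84.
Step 2. [-6*((2*x) + 6) = 84 or -84] leading coefficient -6: divide by -6. So div: (2*x) + 6 = -14 or 14.
Step 3. [(2*x) + 6 = -14 or 14] 6 comes off first (subtract 6) ⇒ sub: 2*x = -20 or 8.
Step 4. [2*x = -20 or 8] 2 out front; divide by 2. So div: x = -10 or 4.

Answer: x ∈ {-10, 4}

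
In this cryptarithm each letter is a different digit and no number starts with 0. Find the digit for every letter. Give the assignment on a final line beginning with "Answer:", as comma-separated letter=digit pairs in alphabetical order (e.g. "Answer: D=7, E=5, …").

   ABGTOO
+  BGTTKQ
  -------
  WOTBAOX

Step 1. [col 1: O + Q ≡ X (mod 10)] column 1 (O + Q ≡ X (mod 10), carry-in 0) doesn't pin X yet; pick X=0 and continue ⇒ X=0.
Step 2. [col 1: O + Q ≡ X (mod 10)] several values work for O in column 1 (O + Q ≡ X (mod 10), carry-in 0); try O=6. So O=6.
Step 3. [col 1: O + Q ≡ X (mod 10)] column 1: given O=6, X=0, carry-in 0, and digits 0,6 already taken and all letters distinct, O+Q≡X (mod 10) forces Q=4. So Q=4.
Step 4. [col 2: O + K ≡ O (mod 10)] from column 2 (O=6, carry-in 1, digits 0,4,6 already taken and all letters distinct): K must equal 9. So K=9.
Step 5. [col 3: T + T ≡ A (mod 10)] several values work for A in column 3 (T + T ≡ A (mod 10), carry-in 1); try A=7, so A=7.
Step 6. [W] adding two 6-digit numbers gives at most 6+1 digits, and here it does — W is that final carry and must be 1. So W=1.
Step 7. [col 3: T + T ≡ A (mod 10)] T=3 is one option consistent with column 3 (T + T ≡ A (mod 10), carry-in 1) — take it ⇒ T=3.
Step 8. [col 4: G + T ≡ B (mod 10)] no forcing yet in column 4 (carry-in 0); G=5 is free and consistent — try it ⇒ G=5.
Step 9. [col 4: G + T ≡ B (mod 10)] in column 4 we have G+T≡B with carry-in 0; given G=5, T=3 and digits 0,1,3,4,5,6,7,9 already taken and all letters distinct, that pins B to 8, so B=8.

Answer: A=7, B=8, G=5, K=9, O=6, Q=4, T=3, W=1, X=0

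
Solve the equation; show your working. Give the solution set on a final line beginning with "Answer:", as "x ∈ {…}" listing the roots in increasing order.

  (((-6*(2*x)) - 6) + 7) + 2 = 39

Step 1. [(((-6*(2*x)) - 6) + 7) + 2 = 39] +2 is outermost — subtract 2 both sides. So sub: ((-6*(2*x)) - 6) + 7 = 37.
Step 2. [((-6*(2*x)) - 6) + 7 = 37] subtract 7: x sits inside (… + 7), so sub: (-6*(2*x)) - 6 = 30.
Step 3. [(-6*(2*x)) - 6 = 30] -6 | LHS and -6 | 30: pull -6 out ⇒ factor: (2*x) + 1 = -5.
Step 4. [(2*x) + 1 = -5] 1 comes off first (subtract 1) ⇒ sub: 2*x = -6.
Step 5. [2*x = -6] LHS = 2·(…); ÷2 both sides. So div: x = -3.

Answer: x ∈ {-3}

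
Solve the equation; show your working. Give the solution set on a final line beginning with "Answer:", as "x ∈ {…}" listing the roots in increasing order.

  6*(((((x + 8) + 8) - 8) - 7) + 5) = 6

Step 1. [6*(((((x + 8) + 8) - 8) - 7) + 5) = 6] LHS = 6·(…); ÷6 both sides, so div: ((((x + 8) + 8) - 8) - 7) + 5 = 1.
Step 2. [((((x + 8) + 8) - 8) - 7) + 5 = 1] 5 comes off first (subtract 5) ⇒ sub: (((x + 8) + 8) - 8) - 7 = -4.
Step 3. [(((x + 8) + 8) - 8) - 7 = -4] add 7: x sits inside (… - 7), so sub: ((x + 8) + 8) - 8 = 3.
Step 4. [((x + 8) + 8) - 8 = 3] add 8: x sits inside (… - 8). So sub: (x + 8) + 8 = 11.
Step 5. [(x + 8) + 8 = 11] peel the +8: subtract 8 from each side ⇒ sub: x + 8 = 3.
Step 6. [x + 8 = 3] peel the +8: subtract 8 from each side, so sub: x = -5.

Answer: x ∈ {-5}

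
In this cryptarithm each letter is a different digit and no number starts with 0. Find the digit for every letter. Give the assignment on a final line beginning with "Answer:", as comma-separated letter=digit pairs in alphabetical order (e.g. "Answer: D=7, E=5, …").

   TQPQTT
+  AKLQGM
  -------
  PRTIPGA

Step 1. [col 1: T + M ≡ A (mod 10)] no forcing yet in column 1 (carry-in 0); M=8 is free and consistent — try it ⇒ M=8.
Step 2. [col 1: T + M ≡ A (mod 10)] column 1 (T + M ≡ A (mod 10), carry-in 0) doesn't pin T yet; pick T=9 and continue, so T=9.
Step 3. [col 1: T + M ≡ A (mod 10)] from column 1 (T=9, M=8, carry-in 0, digits 8,9 already taken and all letters distinct): A must equal 7 ⇒ A=7.
Step 4. [col 2: T + G ≡ G (mod 10)] several values work for G in column 2 (T + G ≡ G (mod 10), carry-in 1); try G=3. So G=3.
Step 5. [col 3: Q + Q ≡ P (mod 10)] no forcing yet in column 3 (carry-in 1); P=1 is free and consistent — try it ⇒ P=1.
Step 6. [col 3: Q + Q ≡ P (mod 10)] column 3 (Q + Q ≡ P (mod 10), carry-in 1) doesn't pin Q yet; pick Q=5 and continue, so Q=5.
Step 7. [col 4: P + L ≡ I (mod 10)] L=0 is one option consistent with column 4 (P + L ≡ I (mod 10), carry-in 1) — take it. So L=0.
Step 8. [col 4: P + L ≡ I (mod 10)] column 4: given P=1, L=0, carry-in 1, and digits 0,1,3,5,7,8,9 already taken and all letters distinct, P+L≡I (mod 10) forces I=2, so I=2.
Step 9. [col 5: Q + K ≡ T (mod 10)] column 5 reads Q+K+carry(0)=T with Q=5, T=9; with digits 0,1,2,3,5,7,8,9 already taken and all letters distinct, the only value for K is 4 ⇒ K=4.
Step 10. [col 6: T + A ≡ R (mod 10)] column 6: given T=9, A=7, carry-in 0, and digits 0,1,2,3,4,5,7,8,9 already taken and all letters distinct, T+A≡R (mod 10) forces R=6. So R=6.

Answer: A=7, G=3, I=2, K=4, L=0, M=8, P=1, Q=5, R=6, T=9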